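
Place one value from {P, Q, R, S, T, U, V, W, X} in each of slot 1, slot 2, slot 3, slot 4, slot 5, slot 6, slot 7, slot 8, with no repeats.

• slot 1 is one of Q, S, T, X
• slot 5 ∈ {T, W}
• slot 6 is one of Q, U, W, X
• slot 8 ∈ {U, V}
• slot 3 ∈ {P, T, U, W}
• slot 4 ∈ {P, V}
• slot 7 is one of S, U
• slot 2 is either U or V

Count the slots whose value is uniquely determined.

2

slot 2 and slot 8 share exactly the 2 values {U, V}; by pigeonhole those values go to them, so strike U, V from slot 3, slot 4, slot 6, slot 7.
slot 4's domain is down to {P}, so slot 4 = P. So slot 3 can't be P.
slot 7 has just one choice, so slot 7 = S. So slot 1 can't be S.
slot 3 and slot 5 share exactly the 2 values {T, W}; by pigeonhole those values go to them, so strike T, W from slot 1, slot 6.
Determined: slot 4=P, slot 7=S. The other slots each still have more than one consistent value. That makes 2.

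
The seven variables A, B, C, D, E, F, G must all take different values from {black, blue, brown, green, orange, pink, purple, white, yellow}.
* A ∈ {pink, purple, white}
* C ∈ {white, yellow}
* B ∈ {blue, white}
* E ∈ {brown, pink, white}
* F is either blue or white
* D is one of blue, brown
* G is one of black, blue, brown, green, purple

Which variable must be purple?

A

B and F between them cover only {blue, white} — a naked pair. Remove those values from A, C, D, E, G.
C must be yellow (only option left).
D must be brown (only option left). So E, G can't be brown.
That leaves E = pink. Remove pink from A.
So purple goes to A.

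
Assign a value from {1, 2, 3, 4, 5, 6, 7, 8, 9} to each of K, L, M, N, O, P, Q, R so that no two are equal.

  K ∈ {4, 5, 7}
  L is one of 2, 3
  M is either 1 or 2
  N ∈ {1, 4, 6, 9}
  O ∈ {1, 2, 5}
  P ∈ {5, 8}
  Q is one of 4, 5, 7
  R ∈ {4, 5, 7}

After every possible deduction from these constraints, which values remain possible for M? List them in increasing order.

1, 2

The 3 variables K, Q, R are confined to {4, 5, 7}, which locks those values in; drop them from N, O, P.
That leaves P = 8.
The 2 variables M and O are confined to {1, 2}, which locks those values in; drop them from L, N.
L has just one choice, so L = 3.
No further eliminations apply; M can still be any of 1, 2.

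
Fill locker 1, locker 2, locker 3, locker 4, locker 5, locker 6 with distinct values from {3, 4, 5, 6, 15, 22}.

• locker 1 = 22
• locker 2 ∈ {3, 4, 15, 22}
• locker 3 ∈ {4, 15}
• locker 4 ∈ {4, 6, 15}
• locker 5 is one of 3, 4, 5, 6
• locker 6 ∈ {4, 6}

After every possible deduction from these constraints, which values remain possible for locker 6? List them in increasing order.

4, 6

locker 1 has just one choice, so locker 1 = 22. So locker 2 can't be 22.
The 5 still-open variables draw from only 5 values {3, 4, 5, 6, 15}, so each is used; only locker 5 can be 5, hence locker 5 = 5.
The 4 still-open variables draw from only 4 values {3, 4, 6, 15}, so each is used; only locker 2 can be 3, hence locker 2 = 3.
No further eliminations apply; locker 6 can still be any of 4, 6.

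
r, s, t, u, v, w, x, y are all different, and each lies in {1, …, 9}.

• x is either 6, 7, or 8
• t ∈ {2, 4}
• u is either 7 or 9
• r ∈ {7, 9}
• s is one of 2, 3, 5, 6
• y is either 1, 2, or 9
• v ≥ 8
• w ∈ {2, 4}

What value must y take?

The 2 variables r and u are confined to {7, 9}, which locks those values in; drop them from v, x, y.
v's domain is down to {8}, so v = 8. Strike 8 from x.
x must be 6 (only option left). Eliminate 6 elsewhere: s.
t and w between them cover only {2, 4} — a naked pair. Remove those values from s, y.
So y = 1.

1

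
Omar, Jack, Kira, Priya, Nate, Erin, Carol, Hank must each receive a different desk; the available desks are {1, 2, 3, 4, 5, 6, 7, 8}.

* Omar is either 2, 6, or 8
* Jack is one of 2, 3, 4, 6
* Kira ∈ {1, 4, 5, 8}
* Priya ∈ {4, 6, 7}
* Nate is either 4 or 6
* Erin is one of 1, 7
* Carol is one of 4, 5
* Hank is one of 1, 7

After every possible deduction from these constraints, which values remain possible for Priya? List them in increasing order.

Among the 8 variables, 3 fits only Jack (and all 8 values in {1, 2, 3, 4, 5, 6, 7, 8} must be used), so Jack = 3.
The 7 still-open variables draw from only 7 values {1, 2, 4, 5, 6, 7, 8}, so each is used; only Omar can be 2, hence Omar = 2.
Among the 6 still-open variables, 8 fits only Kira (and all 6 values in {1, 4, 5, 6, 7, 8} must be used), so Kira = 8.
Among the 5 still-open variables, 5 fits only Carol (and all 5 values in {1, 4, 5, 6, 7} must be used), so Carol = 5.
The 2 variables Erin and Hank are confined to {1, 7}, which locks those values in; drop them from Priya.
No further eliminations apply; Priya can still be any of 4, 6.

4, 6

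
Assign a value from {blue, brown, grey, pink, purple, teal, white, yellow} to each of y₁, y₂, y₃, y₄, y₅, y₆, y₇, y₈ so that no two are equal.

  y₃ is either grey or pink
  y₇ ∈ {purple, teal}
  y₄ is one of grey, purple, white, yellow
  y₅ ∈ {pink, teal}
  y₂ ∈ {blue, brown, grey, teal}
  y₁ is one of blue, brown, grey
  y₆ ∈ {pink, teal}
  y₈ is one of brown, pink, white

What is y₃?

Among the 8 variables, yellow fits only y₄ (and all 8 values in {blue, brown, grey, pink, purple, teal, white, yellow} must be used), so y₄ = yellow.
The 7 still-open variables draw from only 7 values {blue, brown, grey, pink, purple, teal, white}, so each is used; only y₇ can be purple, hence y₇ = purple.
The 6 still-open variables draw from only 6 values {blue, brown, grey, pink, teal, white}, so each is used; only y₈ can be white, hence y₈ = white.
y₅ and y₆ share exactly the 2 values {pink, teal}; by pigeonhole those values go to them, so strike pink, teal from y₂, y₃.
So y₃ = grey.

grey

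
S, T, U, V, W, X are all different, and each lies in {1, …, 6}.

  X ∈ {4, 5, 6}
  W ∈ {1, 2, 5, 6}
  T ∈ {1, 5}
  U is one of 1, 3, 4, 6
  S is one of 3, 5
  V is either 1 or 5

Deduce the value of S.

3

Among the 6 variables, 2 fits only W (and all 6 values in {1, 2, 3, 4, 5, 6} must be used), so W = 2.
T and V share exactly the 2 values {1, 5}; by pigeonhole those values go to them, so strike 1, 5 from S, U, X.
So S = 3.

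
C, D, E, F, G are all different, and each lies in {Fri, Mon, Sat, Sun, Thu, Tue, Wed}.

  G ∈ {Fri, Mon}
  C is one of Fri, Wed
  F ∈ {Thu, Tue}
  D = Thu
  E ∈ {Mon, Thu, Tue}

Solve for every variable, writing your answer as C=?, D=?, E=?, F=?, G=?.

C=Wed, D=Thu, E=Mon, F=Tue, G=Fri

D must be Thu (only option left). So E, F can't be Thu.
F must be Tue (only option left). Strike Tue from E.
E's domain is down to {Mon}, so E = Mon. Eliminate Mon elsewhere: G.
G has just one choice, so G = Fri. Eliminate Fri elsewhere: C.
C has just one choice, so C = Wed.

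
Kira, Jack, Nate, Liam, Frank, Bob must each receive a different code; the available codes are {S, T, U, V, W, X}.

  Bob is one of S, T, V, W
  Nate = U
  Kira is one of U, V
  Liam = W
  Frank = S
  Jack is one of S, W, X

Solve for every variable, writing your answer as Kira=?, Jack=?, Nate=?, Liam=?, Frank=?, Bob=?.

Kira=V, Jack=X, Nate=U, Liam=W, Frank=S, Bob=T

Nate has just one choice, so Nate = U. Remove U from Kira.
Liam must be W (only option left). Remove W from Jack, Bob.
Frank has just one choice, so Frank = S. Remove S from Jack, Bob.
Kira's domain is down to {V}, so Kira = V. So Bob can't be V.
Jack has just one choice, so Jack = X.
Bob has just one choice, so Bob = T.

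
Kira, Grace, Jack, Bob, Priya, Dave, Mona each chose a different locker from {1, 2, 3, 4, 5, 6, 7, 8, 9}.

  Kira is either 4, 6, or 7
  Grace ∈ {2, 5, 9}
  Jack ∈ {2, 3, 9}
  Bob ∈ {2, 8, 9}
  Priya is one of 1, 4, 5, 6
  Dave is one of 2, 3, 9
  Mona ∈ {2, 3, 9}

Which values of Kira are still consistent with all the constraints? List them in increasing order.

Jack, Dave, Mona between them cover only {2, 3, 9} — a naked triple. Remove those values from Grace, Bob.
Grace must be 5 (only option left). So Priya can't be 5.
Bob must be 8 (only option left).
No further eliminations apply; Kira can still be any of 4, 6, 7.

4, 6, 7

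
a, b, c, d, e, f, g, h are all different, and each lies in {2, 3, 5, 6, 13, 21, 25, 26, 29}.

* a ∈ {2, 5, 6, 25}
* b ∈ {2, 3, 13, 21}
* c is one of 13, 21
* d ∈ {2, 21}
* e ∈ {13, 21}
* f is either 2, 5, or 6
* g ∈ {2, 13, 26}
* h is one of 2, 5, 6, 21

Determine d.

Among the 8 variables, 3 fits only b (and all 8 values in {2, 3, 5, 6, 13, 21, 25, 26} must be used), so b = 3.
The 7 still-open variables draw from only 7 values {2, 5, 6, 13, 21, 25, 26}, so each is used; only a can be 25, hence a = 25.
The 6 still-open variables draw from only 6 values {2, 5, 6, 13, 21, 26}, so each is used; only g can be 26, hence g = 26.
c and e share exactly the 2 values {13, 21}; by pigeonhole those values go to them, so strike 13, 21 from d, h.
So d = 2.

2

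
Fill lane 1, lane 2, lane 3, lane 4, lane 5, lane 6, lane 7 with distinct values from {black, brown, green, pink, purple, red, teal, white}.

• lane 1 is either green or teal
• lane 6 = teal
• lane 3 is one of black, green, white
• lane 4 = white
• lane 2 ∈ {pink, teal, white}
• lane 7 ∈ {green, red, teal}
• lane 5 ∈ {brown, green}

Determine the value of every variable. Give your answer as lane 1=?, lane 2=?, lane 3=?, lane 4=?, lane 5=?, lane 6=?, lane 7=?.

lane 1=green, lane 2=pink, lane 3=black, lane 4=white, lane 5=brown, lane 6=teal, lane 7=red

lane 4 has just one choice, so lane 4 = white. Strike white from lane 2, lane 3.
lane 6 has just one choice, so lane 6 = teal. So lane 1, lane 2, lane 7 can't be teal.
lane 1 must be green (only option left). Remove green from lane 3, lane 5, lane 7.
lane 2's domain is down to {pink}, so lane 2 = pink.
That leaves lane 3 = black.
That leaves lane 5 = brown.
lane 7 has just one choice, so lane 7 = red.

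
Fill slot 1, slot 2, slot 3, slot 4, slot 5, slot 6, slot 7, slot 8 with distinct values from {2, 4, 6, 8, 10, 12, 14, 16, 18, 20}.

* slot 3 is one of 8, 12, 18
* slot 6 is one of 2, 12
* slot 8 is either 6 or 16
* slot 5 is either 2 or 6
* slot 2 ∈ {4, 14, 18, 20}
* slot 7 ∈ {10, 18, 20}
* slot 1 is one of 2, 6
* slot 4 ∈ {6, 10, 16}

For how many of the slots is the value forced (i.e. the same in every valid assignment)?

3

slot 1 and slot 5 between them cover only {2, 6} — a naked pair. Remove those values from slot 4, slot 6, slot 8.
slot 6's domain is down to {12}, so slot 6 = 12. So slot 3 can't be 12.
slot 8 has just one choice, so slot 8 = 16. Eliminate 16 elsewhere: slot 4.
slot 4 has just one choice, so slot 4 = 10. Eliminate 10 elsewhere: slot 7.
Determined: slot 4=10, slot 6=12, slot 8=16. The other slots each still have more than one consistent value. That makes 3.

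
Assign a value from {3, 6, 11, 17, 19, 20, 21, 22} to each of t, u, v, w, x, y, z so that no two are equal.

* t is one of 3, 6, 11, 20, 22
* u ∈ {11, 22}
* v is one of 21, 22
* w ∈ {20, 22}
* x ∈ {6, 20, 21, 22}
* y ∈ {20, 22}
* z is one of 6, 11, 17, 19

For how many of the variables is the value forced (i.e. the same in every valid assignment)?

4

w and y share exactly the 2 values {20, 22}; by pigeonhole those values go to them, so strike 20, 22 from t, u, v, x.
That leaves u = 11. Strike 11 from t, z.
v's domain is down to {21}, so v = 21. Strike 21 from x.
x has just one choice, so x = 6. So t, z can't be 6.
t's domain is down to {3}, so t = 3.
Determined: t=3, u=11, v=21, x=6. The other variables each still have more than one consistent value. That makes 4.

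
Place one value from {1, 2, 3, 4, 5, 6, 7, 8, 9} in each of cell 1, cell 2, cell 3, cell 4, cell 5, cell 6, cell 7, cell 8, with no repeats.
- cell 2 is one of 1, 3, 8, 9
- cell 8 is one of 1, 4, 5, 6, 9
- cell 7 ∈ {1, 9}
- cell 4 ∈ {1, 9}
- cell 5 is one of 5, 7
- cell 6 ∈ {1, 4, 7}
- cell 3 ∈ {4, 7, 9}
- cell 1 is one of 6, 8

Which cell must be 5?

cell 5

Among the 8 variables, 3 fits only cell 2 (and all 8 values in {1, 3, 4, 5, 6, 7, 8, 9} must be used), so cell 2 = 3.
Among the 7 still-open variables, 8 fits only cell 1 (and all 7 values in {1, 4, 5, 6, 7, 8, 9} must be used), so cell 1 = 8.
The 6 still-open variables draw from only 6 values {1, 4, 5, 6, 7, 9}, so each is used; only cell 8 can be 6, hence cell 8 = 6.
Among the 5 still-open variables, 5 fits only cell 5 (and all 5 values in {1, 4, 5, 7, 9} must be used), so cell 5 = 5.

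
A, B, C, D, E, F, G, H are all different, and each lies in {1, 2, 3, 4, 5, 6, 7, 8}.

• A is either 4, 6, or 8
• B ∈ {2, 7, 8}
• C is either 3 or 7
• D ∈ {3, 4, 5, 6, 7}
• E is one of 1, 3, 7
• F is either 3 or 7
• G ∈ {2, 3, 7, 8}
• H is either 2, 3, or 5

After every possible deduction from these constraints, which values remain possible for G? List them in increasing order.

2, 8

Among the 8 variables, 1 fits only E (and all 8 values in {1, 2, 3, 4, 5, 6, 7, 8} must be used), so E = 1.
C and F share exactly the 2 values {3, 7}; by pigeonhole those values go to them, so strike 3, 7 from B, D, G, H.
B and G between them cover only {2, 8} — a naked pair. Remove those values from A, H.
That leaves H = 5. Remove 5 from D.
No further eliminations apply; G can still be any of 2, 8.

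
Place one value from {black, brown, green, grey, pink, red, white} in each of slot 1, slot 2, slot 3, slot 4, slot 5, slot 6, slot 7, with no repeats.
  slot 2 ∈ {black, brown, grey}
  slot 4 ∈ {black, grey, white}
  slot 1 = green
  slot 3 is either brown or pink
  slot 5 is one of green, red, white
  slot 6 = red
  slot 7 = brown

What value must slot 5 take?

white

slot 1 has just one choice, so slot 1 = green. Strike green from slot 5.
slot 6's domain is down to {red}, so slot 6 = red. Remove red from slot 5.
So slot 5 = white.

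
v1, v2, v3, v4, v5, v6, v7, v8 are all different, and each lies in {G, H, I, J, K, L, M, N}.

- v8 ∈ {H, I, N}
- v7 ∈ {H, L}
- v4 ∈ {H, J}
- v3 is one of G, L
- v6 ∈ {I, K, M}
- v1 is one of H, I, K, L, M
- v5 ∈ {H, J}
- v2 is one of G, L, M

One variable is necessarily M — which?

The 8 variables together cover exactly {G, H, I, J, K, L, M, N} — 8 values for 8 variables — and N appears only in v8's list, so v8 = N.
The 2 variables v4 and v5 are confined to {H, J}, which locks those values in; drop them from v1, v7.
That leaves v7 = L. Strike L from v1, v2, v3.
That leaves v3 = G. Remove G from v2.
So M goes to v2.

v2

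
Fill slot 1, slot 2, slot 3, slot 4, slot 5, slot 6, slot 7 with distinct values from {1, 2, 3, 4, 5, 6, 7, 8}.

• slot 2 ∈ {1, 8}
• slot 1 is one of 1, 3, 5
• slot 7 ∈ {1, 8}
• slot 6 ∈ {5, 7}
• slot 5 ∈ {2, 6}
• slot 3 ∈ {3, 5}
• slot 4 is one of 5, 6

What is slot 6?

The 7 variables draw from only 7 values {1, 2, 3, 5, 6, 7, 8}, so each is used; only slot 5 can be 2, hence slot 5 = 2.
The 6 still-open variables together cover exactly {1, 3, 5, 6, 7, 8} — 6 values for 6 variables — and 6 appears only in slot 4's list, so slot 4 = 6.
The 5 still-open variables draw from only 5 values {1, 3, 5, 7, 8}, so each is used; only slot 6 can be 7, hence slot 6 = 7.

7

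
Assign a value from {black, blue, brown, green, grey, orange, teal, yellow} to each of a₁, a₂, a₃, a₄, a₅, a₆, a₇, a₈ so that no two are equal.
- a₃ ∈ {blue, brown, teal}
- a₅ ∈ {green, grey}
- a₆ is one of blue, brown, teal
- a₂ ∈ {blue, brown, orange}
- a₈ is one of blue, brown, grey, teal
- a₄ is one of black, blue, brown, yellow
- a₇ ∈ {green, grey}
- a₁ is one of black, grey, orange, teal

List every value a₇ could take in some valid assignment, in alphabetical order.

The 8 variables together cover exactly {black, blue, brown, green, grey, orange, teal, yellow} — 8 values for 8 variables — and yellow appears only in a₄'s list, so a₄ = yellow.
The 7 still-open variables draw from only 7 values {black, blue, brown, green, grey, orange, teal}, so each is used; only a₁ can be black, hence a₁ = black.
The 6 still-open variables together cover exactly {blue, brown, green, grey, orange, teal} — 6 values for 6 variables — and orange appears only in a₂'s list, so a₂ = orange.
The 2 variables a₅ and a₇ are confined to {green, grey}, which locks those values in; drop them from a₈.
No further eliminations apply; a₇ can still be any of green, grey.

green, grey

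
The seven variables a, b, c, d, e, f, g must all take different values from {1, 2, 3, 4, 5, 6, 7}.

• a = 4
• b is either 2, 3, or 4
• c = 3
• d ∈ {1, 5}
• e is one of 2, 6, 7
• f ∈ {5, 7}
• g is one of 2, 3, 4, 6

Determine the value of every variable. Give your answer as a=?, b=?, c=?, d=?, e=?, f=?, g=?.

a has just one choice, so a = 4. Eliminate 4 elsewhere: b, g.
That leaves c = 3. So b, g can't be 3.
b's domain is down to {2}, so b = 2. Remove 2 from e, g.
g has just one choice, so g = 6. Eliminate 6 elsewhere: e.
That leaves e = 7. Remove 7 from f.
f must be 5 (only option left). So d can't be 5.
That leaves d = 1.

a=4, b=2, c=3, d=1, e=7, f=5, g=6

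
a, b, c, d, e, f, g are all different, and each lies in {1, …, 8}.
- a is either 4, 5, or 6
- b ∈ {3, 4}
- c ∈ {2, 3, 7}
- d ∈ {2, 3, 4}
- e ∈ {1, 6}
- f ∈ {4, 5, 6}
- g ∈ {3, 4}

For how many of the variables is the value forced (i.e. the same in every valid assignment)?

3

Among the 7 variables, 1 fits only e (and all 7 values in {1, 2, 3, 4, 5, 6, 7} must be used), so e = 1.
The 6 still-open variables together cover exactly {2, 3, 4, 5, 6, 7} — 6 values for 6 variables — and 7 appears only in c's list, so c = 7.
The 5 still-open variables draw from only 5 values {2, 3, 4, 5, 6}, so each is used; only d can be 2, hence d = 2.
b and g between them cover only {3, 4} — a naked pair. Remove those values from a, f.
Determined: c=7, d=2, e=1. The other variables each still have more than one consistent value. That makes 3.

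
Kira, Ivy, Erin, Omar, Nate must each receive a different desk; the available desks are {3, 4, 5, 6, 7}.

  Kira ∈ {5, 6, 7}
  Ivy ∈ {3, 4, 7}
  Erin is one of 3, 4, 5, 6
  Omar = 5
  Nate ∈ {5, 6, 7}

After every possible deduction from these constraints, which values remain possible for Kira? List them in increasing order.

6, 7

Omar has just one choice, so Omar = 5. Strike 5 from Kira, Erin, Nate.
Kira and Nate share exactly the 2 values {6, 7}; by pigeonhole those values go to them, so strike 6, 7 from Ivy, Erin.
No further eliminations apply; Kira can still be any of 6, 7.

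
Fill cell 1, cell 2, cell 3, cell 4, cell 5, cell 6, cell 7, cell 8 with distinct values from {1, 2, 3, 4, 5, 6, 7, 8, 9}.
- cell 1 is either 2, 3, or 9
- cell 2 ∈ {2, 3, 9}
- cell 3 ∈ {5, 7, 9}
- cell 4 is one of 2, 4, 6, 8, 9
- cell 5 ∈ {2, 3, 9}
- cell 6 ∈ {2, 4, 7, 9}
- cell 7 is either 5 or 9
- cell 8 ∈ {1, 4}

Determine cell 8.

1

The 3 variables cell 1, cell 2, cell 5 are confined to {2, 3, 9}, which locks those values in; drop them from cell 3, cell 4, cell 6, cell 7.
cell 7 has just one choice, so cell 7 = 5. Eliminate 5 elsewhere: cell 3.
cell 3's domain is down to {7}, so cell 3 = 7. Strike 7 from cell 6.
That leaves cell 6 = 4. Eliminate 4 elsewhere: cell 4, cell 8.
So cell 8 = 1.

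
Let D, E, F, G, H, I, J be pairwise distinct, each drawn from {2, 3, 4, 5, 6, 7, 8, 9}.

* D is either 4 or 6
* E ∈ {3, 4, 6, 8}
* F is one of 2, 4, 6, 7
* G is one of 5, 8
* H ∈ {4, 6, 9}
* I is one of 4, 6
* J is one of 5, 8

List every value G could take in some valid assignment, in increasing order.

5, 8

D and I share exactly the 2 values {4, 6}; by pigeonhole those values go to them, so strike 4, 6 from E, F, H.
H's domain is down to {9}, so H = 9.
The 2 variables G and J are confined to {5, 8}, which locks those values in; drop them from E.
That leaves E = 3.
No further eliminations apply; G can still be any of 5, 8.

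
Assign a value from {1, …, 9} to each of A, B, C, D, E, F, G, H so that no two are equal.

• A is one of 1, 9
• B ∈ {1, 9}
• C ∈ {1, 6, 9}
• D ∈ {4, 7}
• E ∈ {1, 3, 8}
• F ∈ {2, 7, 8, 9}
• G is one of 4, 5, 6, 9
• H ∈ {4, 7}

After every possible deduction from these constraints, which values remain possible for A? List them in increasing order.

1, 9

The 2 variables A and B are confined to {1, 9}, which locks those values in; drop them from C, E, F, G.
C has just one choice, so C = 6. Strike 6 from G.
D and H between them cover only {4, 7} — a naked pair. Remove those values from F, G.
That leaves G = 5.
No further eliminations apply; A can still be any of 1, 9.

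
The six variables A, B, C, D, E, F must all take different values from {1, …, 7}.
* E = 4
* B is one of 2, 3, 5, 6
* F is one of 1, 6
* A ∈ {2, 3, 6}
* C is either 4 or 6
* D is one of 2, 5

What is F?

1

E's domain is down to {4}, so E = 4. Strike 4 from C.
That leaves C = 6. Remove 6 from A, B, F.
So F = 1.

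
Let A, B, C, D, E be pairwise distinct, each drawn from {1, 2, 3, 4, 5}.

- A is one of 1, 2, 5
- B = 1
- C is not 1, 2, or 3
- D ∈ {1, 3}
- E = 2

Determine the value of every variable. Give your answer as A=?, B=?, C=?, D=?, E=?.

A=5, B=1, C=4, D=3, E=2

B has just one choice, so B = 1. Remove 1 from A, D.
That leaves D = 3.
E must be 2 (only option left). So A can't be 2.
A must be 5 (only option left). Remove 5 from C.
C has just one choice, so C = 4.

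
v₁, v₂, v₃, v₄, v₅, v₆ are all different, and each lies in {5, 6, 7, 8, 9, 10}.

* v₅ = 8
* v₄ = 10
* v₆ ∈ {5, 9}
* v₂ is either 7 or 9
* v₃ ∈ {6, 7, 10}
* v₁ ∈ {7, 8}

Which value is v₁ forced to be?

v₄ has just one choice, so v₄ = 10. So v₃ can't be 10.
That leaves v₅ = 8. So v₁ can't be 8.
So v₁ = 7.

7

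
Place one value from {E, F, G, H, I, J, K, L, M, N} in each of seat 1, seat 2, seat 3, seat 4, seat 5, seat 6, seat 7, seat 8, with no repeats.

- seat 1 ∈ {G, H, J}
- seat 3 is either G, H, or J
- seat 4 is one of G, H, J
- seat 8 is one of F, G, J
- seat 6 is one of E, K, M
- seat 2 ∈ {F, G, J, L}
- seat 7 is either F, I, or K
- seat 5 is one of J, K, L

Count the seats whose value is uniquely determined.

seat 1, seat 3, seat 4 share exactly the 3 values {G, H, J}; by pigeonhole those values go to them, so strike G, H, J from seat 2, seat 5, seat 8.
seat 8's domain is down to {F}, so seat 8 = F. So seat 2, seat 7 can't be F.
seat 2's domain is down to {L}, so seat 2 = L. Strike L from seat 5.
seat 5's domain is down to {K}, so seat 5 = K. Eliminate K elsewhere: seat 6, seat 7.
seat 7 must be I (only option left).
Determined: seat 2=L, seat 5=K, seat 7=I, seat 8=F. The other seats each still have more than one consistent value. That makes 4.

4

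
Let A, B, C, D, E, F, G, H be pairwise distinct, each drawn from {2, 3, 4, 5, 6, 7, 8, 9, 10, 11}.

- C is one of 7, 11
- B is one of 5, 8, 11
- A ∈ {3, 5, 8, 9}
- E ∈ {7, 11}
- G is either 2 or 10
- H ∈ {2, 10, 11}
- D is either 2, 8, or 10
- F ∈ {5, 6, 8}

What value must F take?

6

C and E between them cover only {7, 11} — a naked pair. Remove those values from B, H.
The 2 variables G and H are confined to {2, 10}, which locks those values in; drop them from D.
D's domain is down to {8}, so D = 8. Eliminate 8 elsewhere: A, B, F.
B has just one choice, so B = 5. So A, F can't be 5.
So F = 6.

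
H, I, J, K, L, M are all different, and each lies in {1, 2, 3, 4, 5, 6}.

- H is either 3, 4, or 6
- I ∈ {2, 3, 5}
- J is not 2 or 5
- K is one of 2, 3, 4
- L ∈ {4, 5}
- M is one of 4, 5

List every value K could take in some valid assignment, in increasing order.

2, 3

The 6 variables together cover exactly {1, 2, 3, 4, 5, 6} — 6 values for 6 variables — and 1 appears only in J's list, so J = 1.
The 5 still-open variables draw from only 5 values {2, 3, 4, 5, 6}, so each is used; only H can be 6, hence H = 6.
L and M between them cover only {4, 5} — a naked pair. Remove those values from I, K.
No further eliminations apply; K can still be any of 2, 3.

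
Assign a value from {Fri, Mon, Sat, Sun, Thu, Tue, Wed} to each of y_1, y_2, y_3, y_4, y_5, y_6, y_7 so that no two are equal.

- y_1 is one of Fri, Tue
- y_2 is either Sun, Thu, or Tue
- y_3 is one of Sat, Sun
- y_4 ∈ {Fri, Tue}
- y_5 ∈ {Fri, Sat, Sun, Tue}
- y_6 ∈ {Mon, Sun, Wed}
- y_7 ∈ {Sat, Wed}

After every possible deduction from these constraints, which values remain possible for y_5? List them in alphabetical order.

Sat, Sun

The 7 variables together cover exactly {Fri, Mon, Sat, Sun, Thu, Tue, Wed} — 7 values for 7 variables — and Mon appears only in y_6's list, so y_6 = Mon.
The 6 still-open variables draw from only 6 values {Fri, Sat, Sun, Thu, Tue, Wed}, so each is used; only y_2 can be Thu, hence y_2 = Thu.
The 5 still-open variables draw from only 5 values {Fri, Sat, Sun, Tue, Wed}, so each is used; only y_7 can be Wed, hence y_7 = Wed.
The 2 variables y_1 and y_4 are confined to {Fri, Tue}, which locks those values in; drop them from y_5.
No further eliminations apply; y_5 can still be any of Sat, Sun.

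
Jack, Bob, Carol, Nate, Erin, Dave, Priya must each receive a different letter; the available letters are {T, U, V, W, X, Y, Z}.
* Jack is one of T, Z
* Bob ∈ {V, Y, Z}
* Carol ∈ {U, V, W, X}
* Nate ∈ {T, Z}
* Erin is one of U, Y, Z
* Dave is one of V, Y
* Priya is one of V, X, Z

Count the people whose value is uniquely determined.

3

The 7 variables draw from only 7 values {T, U, V, W, X, Y, Z}, so each is used; only Carol can be W, hence Carol = W.
The 6 still-open variables draw from only 6 values {T, U, V, X, Y, Z}, so each is used; only Erin can be U, hence Erin = U.
Among the 5 still-open variables, X fits only Priya (and all 5 values in {T, V, X, Y, Z} must be used), so Priya = X.
The 2 variables Jack and Nate are confined to {T, Z}, which locks those values in; drop them from Bob.
Determined: Carol=W, Erin=U, Priya=X. The other people each still have more than one consistent value. That makes 3.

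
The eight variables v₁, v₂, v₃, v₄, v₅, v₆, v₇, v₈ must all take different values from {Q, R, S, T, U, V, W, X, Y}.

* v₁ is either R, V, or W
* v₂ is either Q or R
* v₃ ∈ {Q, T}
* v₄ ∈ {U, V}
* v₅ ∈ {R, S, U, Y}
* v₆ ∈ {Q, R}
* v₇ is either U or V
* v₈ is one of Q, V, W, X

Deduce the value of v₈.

The 2 variables v₂ and v₆ are confined to {Q, R}, which locks those values in; drop them from v₁, v₃, v₅, v₈.
v₃'s domain is down to {T}, so v₃ = T.
v₄ and v₇ between them cover only {U, V} — a naked pair. Remove those values from v₁, v₅, v₈.
v₁ has just one choice, so v₁ = W. Eliminate W elsewhere: v₈.
So v₈ = X.

X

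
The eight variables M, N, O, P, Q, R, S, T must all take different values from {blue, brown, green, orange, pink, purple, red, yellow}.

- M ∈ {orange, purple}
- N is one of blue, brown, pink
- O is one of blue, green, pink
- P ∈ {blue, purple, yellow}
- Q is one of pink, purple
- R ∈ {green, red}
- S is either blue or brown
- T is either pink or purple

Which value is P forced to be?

The 8 variables draw from only 8 values {blue, brown, green, orange, pink, purple, red, yellow}, so each is used; only M can be orange, hence M = orange.
The 7 still-open variables draw from only 7 values {blue, brown, green, pink, purple, red, yellow}, so each is used; only R can be red, hence R = red.
The 6 still-open variables together cover exactly {blue, brown, green, pink, purple, yellow} — 6 values for 6 variables — and green appears only in O's list, so O = green.
The 5 still-open variables together cover exactly {blue, brown, pink, purple, yellow} — 5 values for 5 variables — and yellow appears only in P's list, so P = yellow.

yellow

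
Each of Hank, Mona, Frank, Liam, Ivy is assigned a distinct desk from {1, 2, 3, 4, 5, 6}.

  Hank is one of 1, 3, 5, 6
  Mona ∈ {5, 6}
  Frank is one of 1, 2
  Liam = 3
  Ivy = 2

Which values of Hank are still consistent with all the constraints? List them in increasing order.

Liam has just one choice, so Liam = 3. Eliminate 3 elsewhere: Hank.
Ivy must be 2 (only option left). Remove 2 from Frank.
Frank's domain is down to {1}, so Frank = 1. So Hank can't be 1.
No further eliminations apply; Hank can still be any of 5, 6.

5, 6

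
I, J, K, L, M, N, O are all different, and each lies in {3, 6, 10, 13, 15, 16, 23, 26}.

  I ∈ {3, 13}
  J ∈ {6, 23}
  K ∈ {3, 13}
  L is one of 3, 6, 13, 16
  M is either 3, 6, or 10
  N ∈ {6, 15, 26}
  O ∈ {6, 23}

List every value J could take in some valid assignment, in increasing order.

6, 23

I and K between them cover only {3, 13} — a naked pair. Remove those values from L, M.
J and O between them cover only {6, 23} — a naked pair. Remove those values from L, M, N.
That leaves L = 16.
M must be 10 (only option left).
No further eliminations apply; J can still be any of 6, 23.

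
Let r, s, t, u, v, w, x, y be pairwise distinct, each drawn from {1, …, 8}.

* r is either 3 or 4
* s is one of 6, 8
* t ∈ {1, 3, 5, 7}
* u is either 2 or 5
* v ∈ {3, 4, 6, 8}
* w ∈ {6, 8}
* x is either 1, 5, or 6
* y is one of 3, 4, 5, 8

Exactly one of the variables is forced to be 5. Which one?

Among the 8 variables, 2 fits only u (and all 8 values in {1, 2, 3, 4, 5, 6, 7, 8} must be used), so u = 2.
The 7 still-open variables together cover exactly {1, 3, 4, 5, 6, 7, 8} — 7 values for 7 variables — and 7 appears only in t's list, so t = 7.
Among the 6 still-open variables, 1 fits only x (and all 6 values in {1, 3, 4, 5, 6, 8} must be used), so x = 1.
The 5 still-open variables draw from only 5 values {3, 4, 5, 6, 8}, so each is used; only y can be 5, hence y = 5.

y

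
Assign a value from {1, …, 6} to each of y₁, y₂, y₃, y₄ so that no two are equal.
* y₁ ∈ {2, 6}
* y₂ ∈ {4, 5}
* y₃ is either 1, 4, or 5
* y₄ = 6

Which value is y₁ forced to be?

y₄'s domain is down to {6}, so y₄ = 6. Eliminate 6 elsewhere: y₁.
So y₁ = 2.

2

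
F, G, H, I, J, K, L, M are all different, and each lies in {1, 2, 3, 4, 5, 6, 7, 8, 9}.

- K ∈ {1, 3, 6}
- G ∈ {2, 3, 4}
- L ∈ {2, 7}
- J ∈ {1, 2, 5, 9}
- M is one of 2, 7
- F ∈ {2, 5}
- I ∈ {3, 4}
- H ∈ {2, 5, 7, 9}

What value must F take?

5

The 8 variables together cover exactly {1, 2, 3, 4, 5, 6, 7, 9} — 8 values for 8 variables — and 6 appears only in K's list, so K = 6.
The 7 still-open variables draw from only 7 values {1, 2, 3, 4, 5, 7, 9}, so each is used; only J can be 1, hence J = 1.
Among the 6 still-open variables, 9 fits only H (and all 6 values in {2, 3, 4, 5, 7, 9} must be used), so H = 9.
The 5 still-open variables draw from only 5 values {2, 3, 4, 5, 7}, so each is used; only F can be 5, hence F = 5.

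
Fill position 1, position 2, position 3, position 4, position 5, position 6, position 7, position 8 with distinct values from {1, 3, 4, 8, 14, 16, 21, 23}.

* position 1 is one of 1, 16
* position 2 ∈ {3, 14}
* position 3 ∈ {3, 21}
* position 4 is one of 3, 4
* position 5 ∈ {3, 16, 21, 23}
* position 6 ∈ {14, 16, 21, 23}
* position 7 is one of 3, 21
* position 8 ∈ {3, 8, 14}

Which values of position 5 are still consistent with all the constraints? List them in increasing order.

16, 23

The 8 variables together cover exactly {1, 3, 4, 8, 14, 16, 21, 23} — 8 values for 8 variables — and 1 appears only in position 1's list, so position 1 = 1.
The 7 still-open variables draw from only 7 values {3, 4, 8, 14, 16, 21, 23}, so each is used; only position 4 can be 4, hence position 4 = 4.
Among the 6 still-open variables, 8 fits only position 8 (and all 6 values in {3, 8, 14, 16, 21, 23} must be used), so position 8 = 8.
position 3 and position 7 between them cover only {3, 21} — a naked pair. Remove those values from position 2, position 5, position 6.
position 2's domain is down to {14}, so position 2 = 14. Remove 14 from position 6.
No further eliminations apply; position 5 can still be any of 16, 23.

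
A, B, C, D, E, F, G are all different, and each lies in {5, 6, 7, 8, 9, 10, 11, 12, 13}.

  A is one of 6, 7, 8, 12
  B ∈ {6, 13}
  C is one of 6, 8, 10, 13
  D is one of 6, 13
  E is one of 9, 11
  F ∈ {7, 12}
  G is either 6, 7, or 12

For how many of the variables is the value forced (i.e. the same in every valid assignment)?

2

B and D share exactly the 2 values {6, 13}; by pigeonhole those values go to them, so strike 6, 13 from A, C, G.
F and G between them cover only {7, 12} — a naked pair. Remove those values from A.
That leaves A = 8. So C can't be 8.
That leaves C = 10.
Determined: A=8, C=10. The other variables each still have more than one consistent value. That makes 2.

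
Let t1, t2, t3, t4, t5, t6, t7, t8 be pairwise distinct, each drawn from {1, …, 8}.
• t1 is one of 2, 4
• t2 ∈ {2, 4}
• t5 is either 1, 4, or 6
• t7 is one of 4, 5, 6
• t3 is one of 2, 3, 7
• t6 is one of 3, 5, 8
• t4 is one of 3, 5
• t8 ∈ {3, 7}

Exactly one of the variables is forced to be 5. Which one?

t4

The 8 variables draw from only 8 values {1, 2, 3, 4, 5, 6, 7, 8}, so each is used; only t5 can be 1, hence t5 = 1.
The 7 still-open variables together cover exactly {2, 3, 4, 5, 6, 7, 8} — 7 values for 7 variables — and 6 appears only in t7's list, so t7 = 6.
The 6 still-open variables draw from only 6 values {2, 3, 4, 5, 7, 8}, so each is used; only t6 can be 8, hence t6 = 8.
Among the 5 still-open variables, 5 fits only t4 (and all 5 values in {2, 3, 4, 5, 7} must be used), so t4 = 5.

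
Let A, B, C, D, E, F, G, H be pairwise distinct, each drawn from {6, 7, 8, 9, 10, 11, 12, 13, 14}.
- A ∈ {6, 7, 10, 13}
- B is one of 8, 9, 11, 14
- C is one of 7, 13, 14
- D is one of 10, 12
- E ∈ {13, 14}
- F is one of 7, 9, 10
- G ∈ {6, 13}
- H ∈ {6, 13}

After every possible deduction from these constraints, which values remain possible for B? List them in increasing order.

The 2 variables G and H are confined to {6, 13}, which locks those values in; drop them from A, C, E.
E has just one choice, so E = 14. Remove 14 from B, C.
C's domain is down to {7}, so C = 7. Eliminate 7 elsewhere: A, F.
A must be 10 (only option left). Strike 10 from D, F.
That leaves D = 12.
F has just one choice, so F = 9. So B can't be 9.
No further eliminations apply; B can still be any of 8, 11.

8, 11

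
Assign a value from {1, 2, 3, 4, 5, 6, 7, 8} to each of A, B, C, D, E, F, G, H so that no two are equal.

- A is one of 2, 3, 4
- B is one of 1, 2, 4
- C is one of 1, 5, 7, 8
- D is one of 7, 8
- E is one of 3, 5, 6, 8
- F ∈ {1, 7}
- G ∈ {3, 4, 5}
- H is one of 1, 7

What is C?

Among the 8 variables, 6 fits only E (and all 8 values in {1, 2, 3, 4, 5, 6, 7, 8} must be used), so E = 6.
F and H share exactly the 2 values {1, 7}; by pigeonhole those values go to them, so strike 1, 7 from B, C, D.
D must be 8 (only option left). Eliminate 8 elsewhere: C.
So C = 5.

5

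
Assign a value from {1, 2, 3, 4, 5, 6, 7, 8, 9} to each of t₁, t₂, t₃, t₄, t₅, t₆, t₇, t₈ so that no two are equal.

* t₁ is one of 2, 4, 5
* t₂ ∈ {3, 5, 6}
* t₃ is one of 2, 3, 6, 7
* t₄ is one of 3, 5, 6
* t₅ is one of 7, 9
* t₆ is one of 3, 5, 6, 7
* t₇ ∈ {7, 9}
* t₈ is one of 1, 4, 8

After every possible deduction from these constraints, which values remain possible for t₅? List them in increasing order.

The 2 variables t₅ and t₇ are confined to {7, 9}, which locks those values in; drop them from t₃, t₆.
t₂, t₄, t₆ between them cover only {3, 5, 6} — a naked triple. Remove those values from t₁, t₃.
t₃'s domain is down to {2}, so t₃ = 2. Eliminate 2 elsewhere: t₁.
t₁'s domain is down to {4}, so t₁ = 4. Strike 4 from t₈.
No further eliminations apply; t₅ can still be any of 7, 9.

7, 9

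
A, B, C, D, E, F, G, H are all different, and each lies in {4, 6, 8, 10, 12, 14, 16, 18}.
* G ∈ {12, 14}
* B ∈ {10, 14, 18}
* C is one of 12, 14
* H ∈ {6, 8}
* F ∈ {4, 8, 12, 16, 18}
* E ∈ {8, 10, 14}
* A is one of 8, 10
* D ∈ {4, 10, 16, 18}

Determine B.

The 8 variables together cover exactly {4, 6, 8, 10, 12, 14, 16, 18} — 8 values for 8 variables — and 6 appears only in H's list, so H = 6.
The 2 variables C and G are confined to {12, 14}, which locks those values in; drop them from B, E, F.
A and E share exactly the 2 values {8, 10}; by pigeonhole those values go to them, so strike 8, 10 from B, D, F.
So B = 18.

18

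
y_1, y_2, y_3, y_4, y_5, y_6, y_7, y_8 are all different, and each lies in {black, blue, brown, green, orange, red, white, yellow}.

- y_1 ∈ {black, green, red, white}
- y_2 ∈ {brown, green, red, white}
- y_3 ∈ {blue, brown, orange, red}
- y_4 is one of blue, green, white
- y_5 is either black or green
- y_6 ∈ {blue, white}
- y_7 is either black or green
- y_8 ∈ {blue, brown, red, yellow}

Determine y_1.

Among the 8 variables, orange fits only y_3 (and all 8 values in {black, blue, brown, green, orange, red, white, yellow} must be used), so y_3 = orange.
The 7 still-open variables draw from only 7 values {black, blue, brown, green, red, white, yellow}, so each is used; only y_8 can be yellow, hence y_8 = yellow.
The 6 still-open variables draw from only 6 values {black, blue, brown, green, red, white}, so each is used; only y_2 can be brown, hence y_2 = brown.
The 5 still-open variables together cover exactly {black, blue, green, red, white} — 5 values for 5 variables — and red appears only in y_1's list, so y_1 = red.

red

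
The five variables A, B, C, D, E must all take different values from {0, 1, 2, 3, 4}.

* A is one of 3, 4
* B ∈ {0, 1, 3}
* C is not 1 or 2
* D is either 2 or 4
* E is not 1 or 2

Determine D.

Among the 5 variables, 1 fits only B (and all 5 values in {0, 1, 2, 3, 4} must be used), so B = 1.
The 4 still-open variables together cover exactly {0, 2, 3, 4} — 4 values for 4 variables — and 2 appears only in D's list, so D = 2.

2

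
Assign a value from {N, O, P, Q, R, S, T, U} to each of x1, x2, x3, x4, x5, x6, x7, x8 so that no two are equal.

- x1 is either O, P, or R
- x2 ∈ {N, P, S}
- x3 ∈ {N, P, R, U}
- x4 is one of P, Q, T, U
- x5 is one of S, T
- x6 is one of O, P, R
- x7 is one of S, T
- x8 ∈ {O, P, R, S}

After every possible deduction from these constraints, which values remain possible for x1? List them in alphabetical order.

Among the 8 variables, Q fits only x4 (and all 8 values in {N, O, P, Q, R, S, T, U} must be used), so x4 = Q.
Among the 7 still-open variables, U fits only x3 (and all 7 values in {N, O, P, R, S, T, U} must be used), so x3 = U.
The 6 still-open variables draw from only 6 values {N, O, P, R, S, T}, so each is used; only x2 can be N, hence x2 = N.
x5 and x7 share exactly the 2 values {S, T}; by pigeonhole those values go to them, so strike S, T from x8.
No further eliminations apply; x1 can still be any of O, P, R.

O, P, R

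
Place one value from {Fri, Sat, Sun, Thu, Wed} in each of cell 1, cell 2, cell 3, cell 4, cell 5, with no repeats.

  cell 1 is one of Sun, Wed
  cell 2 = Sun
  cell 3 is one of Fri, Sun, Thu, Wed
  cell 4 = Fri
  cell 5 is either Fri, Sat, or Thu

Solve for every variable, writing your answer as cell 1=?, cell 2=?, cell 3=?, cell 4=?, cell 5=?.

cell 1=Wed, cell 2=Sun, cell 3=Thu, cell 4=Fri, cell 5=Sat

cell 2's domain is down to {Sun}, so cell 2 = Sun. Eliminate Sun elsewhere: cell 1, cell 3.
cell 4 must be Fri (only option left). So cell 3, cell 5 can't be Fri.
cell 1's domain is down to {Wed}, so cell 1 = Wed. Strike Wed from cell 3.
That leaves cell 3 = Thu. Remove Thu from cell 5.
cell 5 has just one choice, so cell 5 = Sat.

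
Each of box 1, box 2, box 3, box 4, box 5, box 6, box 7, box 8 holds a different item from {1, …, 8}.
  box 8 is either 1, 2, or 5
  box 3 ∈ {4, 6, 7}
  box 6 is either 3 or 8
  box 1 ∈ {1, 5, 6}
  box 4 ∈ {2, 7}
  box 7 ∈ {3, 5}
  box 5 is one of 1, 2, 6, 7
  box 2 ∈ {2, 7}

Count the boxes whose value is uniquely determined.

3

The 8 variables together cover exactly {1, 2, 3, 4, 5, 6, 7, 8} — 8 values for 8 variables — and 4 appears only in box 3's list, so box 3 = 4.
The 7 still-open variables draw from only 7 values {1, 2, 3, 5, 6, 7, 8}, so each is used; only box 6 can be 8, hence box 6 = 8.
Among the 6 still-open variables, 3 fits only box 7 (and all 6 values in {1, 2, 3, 5, 6, 7} must be used), so box 7 = 3.
The 2 variables box 2 and box 4 are confined to {2, 7}, which locks those values in; drop them from box 5, box 8.
Determined: box 3=4, box 6=8, box 7=3. The other boxes each still have more than one consistent value. That makes 3.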